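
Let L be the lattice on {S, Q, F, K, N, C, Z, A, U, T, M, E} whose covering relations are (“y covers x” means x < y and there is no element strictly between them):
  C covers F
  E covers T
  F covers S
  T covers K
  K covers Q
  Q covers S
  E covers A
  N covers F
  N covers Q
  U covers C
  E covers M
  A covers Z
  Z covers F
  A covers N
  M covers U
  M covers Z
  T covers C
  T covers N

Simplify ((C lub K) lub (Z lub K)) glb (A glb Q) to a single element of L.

C ∨ K = T
Z ∨ K = E
T ∨ E = E
A ∧ Q = Q
E ∧ Q = Q

Q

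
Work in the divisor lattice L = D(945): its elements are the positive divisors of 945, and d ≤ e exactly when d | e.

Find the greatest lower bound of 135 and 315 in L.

45

Common lower bounds of {135, 315}: 1, 15, 3, 45, 5, 9.
The greatest among these is 45.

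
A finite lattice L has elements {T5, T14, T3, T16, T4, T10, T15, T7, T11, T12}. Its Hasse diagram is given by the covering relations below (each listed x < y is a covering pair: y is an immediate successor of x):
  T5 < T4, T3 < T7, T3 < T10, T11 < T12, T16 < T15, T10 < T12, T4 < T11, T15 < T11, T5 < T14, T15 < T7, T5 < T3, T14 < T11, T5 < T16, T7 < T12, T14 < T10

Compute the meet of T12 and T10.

T10

Common lower bounds of {T12, T10}: T10, T14, T3, T5.
The greatest among these is T10.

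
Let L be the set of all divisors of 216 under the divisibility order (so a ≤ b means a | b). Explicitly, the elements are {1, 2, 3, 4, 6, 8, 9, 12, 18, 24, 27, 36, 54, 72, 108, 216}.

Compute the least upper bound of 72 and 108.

In the divisibility order, the join is the least common multiple: lcm(72, 108) = 216.

216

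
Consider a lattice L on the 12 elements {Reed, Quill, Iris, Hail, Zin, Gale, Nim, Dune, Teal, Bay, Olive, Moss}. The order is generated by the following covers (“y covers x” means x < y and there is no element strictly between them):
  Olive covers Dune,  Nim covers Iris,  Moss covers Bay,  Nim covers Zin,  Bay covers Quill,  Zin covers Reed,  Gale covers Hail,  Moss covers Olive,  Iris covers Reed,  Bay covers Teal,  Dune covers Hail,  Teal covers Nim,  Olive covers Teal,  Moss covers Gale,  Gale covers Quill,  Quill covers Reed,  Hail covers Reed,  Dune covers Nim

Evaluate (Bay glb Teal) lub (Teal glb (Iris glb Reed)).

Teal

Bay ∧ Teal = Teal
Iris ∧ Reed = Reed
Teal ∧ Reed = Reed
Teal ∨ Reed = Teal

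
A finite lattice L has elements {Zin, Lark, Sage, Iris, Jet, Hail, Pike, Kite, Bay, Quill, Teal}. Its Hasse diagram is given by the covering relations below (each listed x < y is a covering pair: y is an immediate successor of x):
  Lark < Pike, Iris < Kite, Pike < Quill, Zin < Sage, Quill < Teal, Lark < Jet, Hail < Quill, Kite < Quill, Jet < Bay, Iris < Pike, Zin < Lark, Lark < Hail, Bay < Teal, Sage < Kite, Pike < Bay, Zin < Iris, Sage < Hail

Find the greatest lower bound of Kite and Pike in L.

Common lower bounds of {Kite, Pike}: Iris, Zin.
The greatest among these is Iris.

Iris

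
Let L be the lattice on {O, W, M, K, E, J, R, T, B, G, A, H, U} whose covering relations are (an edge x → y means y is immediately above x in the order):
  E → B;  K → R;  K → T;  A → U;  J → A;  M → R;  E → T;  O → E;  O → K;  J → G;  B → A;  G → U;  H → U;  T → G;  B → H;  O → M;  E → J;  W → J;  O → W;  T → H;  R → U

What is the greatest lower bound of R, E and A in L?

O

Common lower bounds of {R, E, A}: O.
The greatest among these is O.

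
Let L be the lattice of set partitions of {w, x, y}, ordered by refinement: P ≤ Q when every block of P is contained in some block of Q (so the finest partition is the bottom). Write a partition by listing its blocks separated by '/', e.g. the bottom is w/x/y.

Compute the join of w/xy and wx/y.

wxy

Common upper bounds of {w/xy, wx/y}: wxy.
The least among these is wxy.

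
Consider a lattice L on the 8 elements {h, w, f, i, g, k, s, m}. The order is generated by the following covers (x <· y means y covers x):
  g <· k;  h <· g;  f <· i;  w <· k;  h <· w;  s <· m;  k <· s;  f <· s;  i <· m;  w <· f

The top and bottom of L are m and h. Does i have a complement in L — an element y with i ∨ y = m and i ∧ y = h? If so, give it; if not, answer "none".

Need y with i ∨ y = m and i ∧ y = h.
Checking each element gives: g.

g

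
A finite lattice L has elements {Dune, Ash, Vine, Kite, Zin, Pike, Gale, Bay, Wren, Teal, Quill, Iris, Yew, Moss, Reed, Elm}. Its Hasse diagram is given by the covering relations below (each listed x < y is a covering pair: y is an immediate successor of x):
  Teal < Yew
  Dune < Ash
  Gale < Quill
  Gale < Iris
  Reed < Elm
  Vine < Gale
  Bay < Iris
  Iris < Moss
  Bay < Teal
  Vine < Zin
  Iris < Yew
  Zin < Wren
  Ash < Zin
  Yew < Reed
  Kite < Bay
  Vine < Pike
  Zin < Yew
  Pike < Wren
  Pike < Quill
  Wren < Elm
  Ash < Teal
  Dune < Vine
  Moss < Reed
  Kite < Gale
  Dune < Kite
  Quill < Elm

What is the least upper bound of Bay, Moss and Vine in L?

Common upper bounds of {Bay, Moss, Vine}: Elm, Moss, Reed.
The least among these is Moss.

Moss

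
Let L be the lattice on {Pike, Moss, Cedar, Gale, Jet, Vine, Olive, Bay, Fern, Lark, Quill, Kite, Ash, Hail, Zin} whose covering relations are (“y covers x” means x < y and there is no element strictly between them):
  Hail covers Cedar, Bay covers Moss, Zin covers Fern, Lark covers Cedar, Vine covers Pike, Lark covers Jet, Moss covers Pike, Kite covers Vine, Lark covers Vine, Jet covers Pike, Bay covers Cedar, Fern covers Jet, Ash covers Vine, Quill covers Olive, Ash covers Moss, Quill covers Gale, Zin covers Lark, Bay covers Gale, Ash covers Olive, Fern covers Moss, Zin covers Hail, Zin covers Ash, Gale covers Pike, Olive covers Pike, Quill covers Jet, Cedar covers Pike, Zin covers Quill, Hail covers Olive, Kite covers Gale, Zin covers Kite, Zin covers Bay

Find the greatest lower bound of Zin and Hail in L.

Common lower bounds of {Zin, Hail}: Cedar, Hail, Olive, Pike.
The greatest among these is Hail.

Hail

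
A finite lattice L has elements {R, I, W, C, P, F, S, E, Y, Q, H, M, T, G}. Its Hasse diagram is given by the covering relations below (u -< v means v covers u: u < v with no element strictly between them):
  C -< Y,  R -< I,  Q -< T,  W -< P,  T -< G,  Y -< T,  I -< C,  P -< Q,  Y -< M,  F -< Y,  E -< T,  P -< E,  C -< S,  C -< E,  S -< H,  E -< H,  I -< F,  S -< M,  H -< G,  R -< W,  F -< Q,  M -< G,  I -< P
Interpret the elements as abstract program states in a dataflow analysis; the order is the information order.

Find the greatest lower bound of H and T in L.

Common lower bounds of {H, T}: C, E, I, P, R, W.
The greatest among these is E.

E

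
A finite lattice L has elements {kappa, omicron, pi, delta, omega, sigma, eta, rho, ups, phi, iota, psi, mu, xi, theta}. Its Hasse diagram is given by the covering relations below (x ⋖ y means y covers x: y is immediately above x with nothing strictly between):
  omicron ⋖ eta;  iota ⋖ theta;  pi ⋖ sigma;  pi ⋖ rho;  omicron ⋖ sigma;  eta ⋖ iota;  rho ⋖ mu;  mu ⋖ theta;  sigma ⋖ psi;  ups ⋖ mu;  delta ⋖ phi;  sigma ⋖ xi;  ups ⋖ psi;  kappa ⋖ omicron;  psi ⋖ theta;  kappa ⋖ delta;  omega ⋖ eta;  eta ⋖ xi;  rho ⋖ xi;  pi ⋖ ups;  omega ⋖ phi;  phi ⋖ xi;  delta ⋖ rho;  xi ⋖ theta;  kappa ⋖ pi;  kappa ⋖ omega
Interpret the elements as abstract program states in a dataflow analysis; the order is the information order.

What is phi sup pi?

xi

Common upper bounds of {phi, pi}: theta, xi.
The least among these is xi.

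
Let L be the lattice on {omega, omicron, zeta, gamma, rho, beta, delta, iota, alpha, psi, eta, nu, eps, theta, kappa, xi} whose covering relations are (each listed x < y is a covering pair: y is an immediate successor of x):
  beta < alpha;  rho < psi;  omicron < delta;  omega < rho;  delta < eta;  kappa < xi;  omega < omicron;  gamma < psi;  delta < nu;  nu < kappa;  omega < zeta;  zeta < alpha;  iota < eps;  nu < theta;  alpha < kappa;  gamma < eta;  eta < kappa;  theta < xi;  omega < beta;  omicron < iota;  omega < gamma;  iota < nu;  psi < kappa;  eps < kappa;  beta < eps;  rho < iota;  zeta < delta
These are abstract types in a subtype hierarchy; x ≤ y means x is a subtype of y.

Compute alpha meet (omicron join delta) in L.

zeta

omicron ∨ delta = delta
alpha ∧ delta = zeta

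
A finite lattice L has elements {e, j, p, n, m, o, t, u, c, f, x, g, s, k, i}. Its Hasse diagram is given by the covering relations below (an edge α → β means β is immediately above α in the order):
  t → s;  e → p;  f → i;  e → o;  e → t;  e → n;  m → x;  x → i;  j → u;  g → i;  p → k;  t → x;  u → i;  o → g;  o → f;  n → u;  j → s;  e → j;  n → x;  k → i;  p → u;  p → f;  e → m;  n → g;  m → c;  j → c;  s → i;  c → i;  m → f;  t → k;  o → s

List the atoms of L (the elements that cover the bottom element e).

The atoms are exactly the elements that cover e: j, m, n, o, p, t.

j, m, n, o, p, t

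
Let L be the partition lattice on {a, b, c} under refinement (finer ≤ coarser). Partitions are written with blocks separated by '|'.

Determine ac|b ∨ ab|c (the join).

Common upper bounds of {ac|b, ab|c}: abc.
The least among these is abc.

abc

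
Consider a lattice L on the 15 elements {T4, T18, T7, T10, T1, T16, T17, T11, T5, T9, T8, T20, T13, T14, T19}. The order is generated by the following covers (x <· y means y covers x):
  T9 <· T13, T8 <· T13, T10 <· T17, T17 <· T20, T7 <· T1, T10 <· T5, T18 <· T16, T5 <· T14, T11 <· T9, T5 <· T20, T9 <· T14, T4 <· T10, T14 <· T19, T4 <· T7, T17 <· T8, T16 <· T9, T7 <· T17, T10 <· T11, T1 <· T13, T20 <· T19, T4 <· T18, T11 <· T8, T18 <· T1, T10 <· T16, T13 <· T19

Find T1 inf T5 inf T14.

T4

Common lower bounds of {T1, T5, T14}: T4.
The greatest among these is T4.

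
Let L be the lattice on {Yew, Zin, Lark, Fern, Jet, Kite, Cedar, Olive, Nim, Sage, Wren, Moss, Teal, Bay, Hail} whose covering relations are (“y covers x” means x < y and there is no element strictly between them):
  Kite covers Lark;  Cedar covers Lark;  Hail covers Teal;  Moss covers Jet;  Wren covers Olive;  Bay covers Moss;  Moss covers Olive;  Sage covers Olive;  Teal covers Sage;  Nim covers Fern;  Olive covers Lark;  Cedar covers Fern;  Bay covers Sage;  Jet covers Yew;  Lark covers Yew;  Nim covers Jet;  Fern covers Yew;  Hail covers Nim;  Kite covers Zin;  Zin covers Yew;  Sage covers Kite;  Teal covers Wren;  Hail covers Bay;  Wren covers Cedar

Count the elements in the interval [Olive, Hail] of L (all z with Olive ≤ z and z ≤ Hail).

The interval [Olive, Hail] = {Bay, Hail, Moss, Olive, Sage, Teal, Wren}, which has 7 elements.

7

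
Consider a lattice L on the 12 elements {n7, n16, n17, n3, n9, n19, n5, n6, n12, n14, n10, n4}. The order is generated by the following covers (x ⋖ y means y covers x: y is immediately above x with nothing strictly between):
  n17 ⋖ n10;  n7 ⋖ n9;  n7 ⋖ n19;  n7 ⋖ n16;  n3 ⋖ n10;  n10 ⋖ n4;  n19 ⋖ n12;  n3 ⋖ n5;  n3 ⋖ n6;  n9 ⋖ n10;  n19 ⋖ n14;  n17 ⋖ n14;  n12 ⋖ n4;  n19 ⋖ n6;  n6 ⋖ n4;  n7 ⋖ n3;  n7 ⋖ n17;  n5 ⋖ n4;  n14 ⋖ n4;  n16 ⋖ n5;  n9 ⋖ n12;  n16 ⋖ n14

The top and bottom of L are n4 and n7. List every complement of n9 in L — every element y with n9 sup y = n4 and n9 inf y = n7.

Need y with n9 ∨ y = n4 and n9 ∧ y = n7.
Checking each element gives: n14, n16, n5, n6.

n14, n16, n5, n6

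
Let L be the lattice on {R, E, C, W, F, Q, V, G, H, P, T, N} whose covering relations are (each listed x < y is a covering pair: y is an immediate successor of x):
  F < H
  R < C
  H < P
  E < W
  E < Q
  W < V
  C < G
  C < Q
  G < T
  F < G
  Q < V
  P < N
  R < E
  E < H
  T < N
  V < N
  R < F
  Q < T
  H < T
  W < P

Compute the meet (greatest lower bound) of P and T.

H

Common lower bounds of {P, T}: E, F, H, R.
The greatest among these is H.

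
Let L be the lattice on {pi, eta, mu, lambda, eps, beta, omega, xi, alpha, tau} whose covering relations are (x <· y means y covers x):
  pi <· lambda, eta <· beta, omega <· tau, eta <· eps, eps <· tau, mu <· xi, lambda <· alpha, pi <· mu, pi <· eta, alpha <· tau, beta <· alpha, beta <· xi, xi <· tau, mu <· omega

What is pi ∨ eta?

eta

Common upper bounds of {pi, eta}: alpha, beta, eps, eta, tau, xi.
The least among these is eta.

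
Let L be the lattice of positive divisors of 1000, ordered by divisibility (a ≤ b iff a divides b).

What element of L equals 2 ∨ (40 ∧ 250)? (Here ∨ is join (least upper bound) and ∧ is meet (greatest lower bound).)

10

40 ∧ 250 = 10
2 ∨ 10 = 10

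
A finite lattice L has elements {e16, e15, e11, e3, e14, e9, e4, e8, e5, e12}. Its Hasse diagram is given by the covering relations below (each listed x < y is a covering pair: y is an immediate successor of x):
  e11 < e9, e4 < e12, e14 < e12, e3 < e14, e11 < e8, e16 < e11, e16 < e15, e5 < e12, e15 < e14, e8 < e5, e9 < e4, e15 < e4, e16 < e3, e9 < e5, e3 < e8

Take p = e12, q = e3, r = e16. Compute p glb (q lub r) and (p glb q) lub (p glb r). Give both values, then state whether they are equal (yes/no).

e3; e3; yes

q lub r = e3, so p glb (q lub r) = e12 glb e3 = e3.
p glb q = e3 and p glb r = e16, so (p glb q) lub (p glb r) = e3 lub e16 = e3.
Equal: yes.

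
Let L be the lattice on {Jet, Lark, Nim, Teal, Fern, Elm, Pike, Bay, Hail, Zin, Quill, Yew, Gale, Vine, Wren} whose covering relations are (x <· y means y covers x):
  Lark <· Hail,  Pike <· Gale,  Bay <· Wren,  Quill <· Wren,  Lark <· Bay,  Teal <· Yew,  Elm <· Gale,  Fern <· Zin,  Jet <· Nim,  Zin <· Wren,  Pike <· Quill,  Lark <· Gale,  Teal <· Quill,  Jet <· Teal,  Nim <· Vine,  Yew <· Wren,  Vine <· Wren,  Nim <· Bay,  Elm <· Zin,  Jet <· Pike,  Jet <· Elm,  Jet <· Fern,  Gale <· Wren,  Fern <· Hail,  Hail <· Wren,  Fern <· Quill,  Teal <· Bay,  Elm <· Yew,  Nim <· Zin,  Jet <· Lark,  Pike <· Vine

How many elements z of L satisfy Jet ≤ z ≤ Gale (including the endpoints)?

The interval [Jet, Gale] = {Elm, Gale, Jet, Lark, Pike}, which has 5 elements.

5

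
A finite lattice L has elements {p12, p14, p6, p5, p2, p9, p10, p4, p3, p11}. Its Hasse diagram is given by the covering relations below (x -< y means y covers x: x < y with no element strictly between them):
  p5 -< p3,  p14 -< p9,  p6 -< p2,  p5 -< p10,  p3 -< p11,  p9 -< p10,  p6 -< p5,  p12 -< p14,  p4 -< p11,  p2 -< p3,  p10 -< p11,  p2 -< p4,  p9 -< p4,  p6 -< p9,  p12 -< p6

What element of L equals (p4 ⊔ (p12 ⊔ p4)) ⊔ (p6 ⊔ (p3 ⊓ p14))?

p4

p12 ∨ p4 = p4
p4 ∨ p4 = p4
p3 ∧ p14 = p12
p6 ∨ p12 = p6
p4 ∨ p6 = p4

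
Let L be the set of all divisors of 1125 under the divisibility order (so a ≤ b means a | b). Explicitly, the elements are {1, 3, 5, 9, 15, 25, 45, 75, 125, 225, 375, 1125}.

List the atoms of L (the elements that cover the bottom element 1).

3, 5

The atoms are exactly the elements that cover 1: 3, 5.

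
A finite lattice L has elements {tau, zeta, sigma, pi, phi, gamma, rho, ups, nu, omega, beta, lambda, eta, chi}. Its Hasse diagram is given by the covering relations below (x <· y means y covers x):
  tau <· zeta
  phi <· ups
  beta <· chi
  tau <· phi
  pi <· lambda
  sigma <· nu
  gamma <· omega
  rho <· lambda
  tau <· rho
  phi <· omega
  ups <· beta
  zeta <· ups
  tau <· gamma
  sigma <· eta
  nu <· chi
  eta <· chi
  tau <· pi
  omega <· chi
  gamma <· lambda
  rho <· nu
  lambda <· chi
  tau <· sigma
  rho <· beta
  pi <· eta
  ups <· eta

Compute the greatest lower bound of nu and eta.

sigma

Common lower bounds of {nu, eta}: sigma, tau.
The greatest among these is sigma.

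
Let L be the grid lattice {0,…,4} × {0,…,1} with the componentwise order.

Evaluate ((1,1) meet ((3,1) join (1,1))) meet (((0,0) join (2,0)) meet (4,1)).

(3,1) ∨ (1,1) = (3,1)
(1,1) ∧ (3,1) = (1,1)
(0,0) ∨ (2,0) = (2,0)
(2,0) ∧ (4,1) = (2,0)
(1,1) ∧ (2,0) = (1,0)

(1,0)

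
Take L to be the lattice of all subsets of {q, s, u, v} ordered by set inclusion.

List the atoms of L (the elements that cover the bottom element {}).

The atoms are exactly the elements that cover {}: {q}, {s}, {u}, {v}.

{q}, {s}, {u}, {v}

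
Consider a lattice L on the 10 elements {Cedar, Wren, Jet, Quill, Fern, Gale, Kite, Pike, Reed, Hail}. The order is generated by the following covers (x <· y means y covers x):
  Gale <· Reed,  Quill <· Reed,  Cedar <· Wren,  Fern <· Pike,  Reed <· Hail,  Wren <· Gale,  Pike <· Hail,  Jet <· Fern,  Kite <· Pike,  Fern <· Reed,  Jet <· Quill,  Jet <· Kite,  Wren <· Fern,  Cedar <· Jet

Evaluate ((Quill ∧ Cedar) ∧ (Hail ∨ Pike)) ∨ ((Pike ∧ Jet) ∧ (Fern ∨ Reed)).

Jet

Quill ∧ Cedar = Cedar
Hail ∨ Pike = Hail
Cedar ∧ Hail = Cedar
Pike ∧ Jet = Jet
Fern ∨ Reed = Reed
Jet ∧ Reed = Jet
Cedar ∨ Jet = Jet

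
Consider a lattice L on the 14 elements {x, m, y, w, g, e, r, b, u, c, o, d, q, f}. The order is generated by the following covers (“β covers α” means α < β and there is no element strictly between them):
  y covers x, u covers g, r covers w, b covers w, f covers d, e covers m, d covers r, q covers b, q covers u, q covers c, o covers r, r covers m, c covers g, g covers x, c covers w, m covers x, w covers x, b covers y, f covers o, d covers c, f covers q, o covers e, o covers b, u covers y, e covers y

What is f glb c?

Common lower bounds of {f, c}: c, g, w, x.
The greatest among these is c.

c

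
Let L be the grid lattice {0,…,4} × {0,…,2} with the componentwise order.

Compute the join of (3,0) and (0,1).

In a product of chains, the join is componentwise max, giving (3,1).

(3,1)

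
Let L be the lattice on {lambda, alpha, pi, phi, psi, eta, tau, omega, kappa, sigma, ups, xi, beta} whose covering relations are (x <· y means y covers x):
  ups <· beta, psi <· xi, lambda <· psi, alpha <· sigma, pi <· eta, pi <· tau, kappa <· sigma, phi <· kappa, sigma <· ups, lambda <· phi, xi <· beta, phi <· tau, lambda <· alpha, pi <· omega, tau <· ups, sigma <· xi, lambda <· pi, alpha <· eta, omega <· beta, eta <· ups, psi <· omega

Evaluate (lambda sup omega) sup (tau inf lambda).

lambda ∨ omega = omega
tau ∧ lambda = lambda
omega ∨ lambda = omega

omega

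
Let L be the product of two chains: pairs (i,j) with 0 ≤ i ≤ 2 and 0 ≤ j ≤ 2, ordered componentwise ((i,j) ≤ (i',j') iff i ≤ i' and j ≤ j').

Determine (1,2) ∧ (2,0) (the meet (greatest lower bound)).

In a product of chains, the meet is componentwise min, giving (1,0).

(1,0)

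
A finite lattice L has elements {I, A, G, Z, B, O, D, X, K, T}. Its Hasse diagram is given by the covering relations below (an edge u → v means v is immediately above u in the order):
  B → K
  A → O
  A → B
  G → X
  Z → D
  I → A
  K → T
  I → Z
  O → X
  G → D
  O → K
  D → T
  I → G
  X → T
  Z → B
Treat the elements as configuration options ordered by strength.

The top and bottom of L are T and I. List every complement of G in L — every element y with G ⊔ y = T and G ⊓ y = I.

Need y with G ∨ y = T and G ∧ y = I.
Checking each element gives: B, K.

B, K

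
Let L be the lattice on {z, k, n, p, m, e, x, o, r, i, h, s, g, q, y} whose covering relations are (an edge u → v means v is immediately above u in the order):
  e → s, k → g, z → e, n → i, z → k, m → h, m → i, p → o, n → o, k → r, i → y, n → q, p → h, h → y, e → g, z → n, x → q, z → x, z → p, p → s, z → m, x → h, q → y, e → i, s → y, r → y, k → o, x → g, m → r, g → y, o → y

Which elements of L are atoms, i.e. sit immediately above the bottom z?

e, k, m, n, p, x

The atoms are exactly the elements that cover z: e, k, m, n, p, x.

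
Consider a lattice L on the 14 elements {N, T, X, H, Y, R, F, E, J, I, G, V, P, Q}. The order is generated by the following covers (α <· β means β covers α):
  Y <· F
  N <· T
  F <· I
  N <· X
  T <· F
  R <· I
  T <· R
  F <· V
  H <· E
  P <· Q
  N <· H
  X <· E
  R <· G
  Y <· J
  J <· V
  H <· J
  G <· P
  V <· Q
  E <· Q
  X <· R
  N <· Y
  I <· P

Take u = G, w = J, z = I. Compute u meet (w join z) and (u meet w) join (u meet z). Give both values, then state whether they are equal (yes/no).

G; R; no

w join z = Q, so u meet (w join z) = G meet Q = G.
u meet w = N and u meet z = R, so (u meet w) join (u meet z) = N join R = R.
Equal: no.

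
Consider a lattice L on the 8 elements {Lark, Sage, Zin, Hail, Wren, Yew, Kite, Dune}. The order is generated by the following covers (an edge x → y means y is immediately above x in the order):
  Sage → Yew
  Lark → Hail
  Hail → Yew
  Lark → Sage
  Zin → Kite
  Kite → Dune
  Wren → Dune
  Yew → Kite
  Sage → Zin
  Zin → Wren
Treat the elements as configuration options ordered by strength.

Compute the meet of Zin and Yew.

Common lower bounds of {Zin, Yew}: Lark, Sage.
The greatest among these is Sage.

Sage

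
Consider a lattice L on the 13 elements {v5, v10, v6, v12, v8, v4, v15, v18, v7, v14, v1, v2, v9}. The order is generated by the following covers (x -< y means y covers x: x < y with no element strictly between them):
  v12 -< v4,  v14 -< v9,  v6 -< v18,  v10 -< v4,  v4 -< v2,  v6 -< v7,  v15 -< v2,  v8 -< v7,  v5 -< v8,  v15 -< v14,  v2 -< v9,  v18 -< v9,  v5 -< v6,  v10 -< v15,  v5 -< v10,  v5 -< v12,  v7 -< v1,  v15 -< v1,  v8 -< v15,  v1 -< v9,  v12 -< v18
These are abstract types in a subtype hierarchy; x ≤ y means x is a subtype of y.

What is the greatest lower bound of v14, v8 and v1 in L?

v8

Common lower bounds of {v14, v8, v1}: v5, v8.
The greatest among these is v8.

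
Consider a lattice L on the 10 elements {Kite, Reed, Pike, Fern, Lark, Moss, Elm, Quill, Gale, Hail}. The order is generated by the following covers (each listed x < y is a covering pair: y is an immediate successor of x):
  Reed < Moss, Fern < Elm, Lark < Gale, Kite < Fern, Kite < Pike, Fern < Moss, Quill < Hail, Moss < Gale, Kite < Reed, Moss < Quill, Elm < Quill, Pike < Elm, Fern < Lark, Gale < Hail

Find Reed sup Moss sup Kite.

Common upper bounds of {Reed, Moss, Kite}: Gale, Hail, Moss, Quill.
The least among these is Moss.

Moss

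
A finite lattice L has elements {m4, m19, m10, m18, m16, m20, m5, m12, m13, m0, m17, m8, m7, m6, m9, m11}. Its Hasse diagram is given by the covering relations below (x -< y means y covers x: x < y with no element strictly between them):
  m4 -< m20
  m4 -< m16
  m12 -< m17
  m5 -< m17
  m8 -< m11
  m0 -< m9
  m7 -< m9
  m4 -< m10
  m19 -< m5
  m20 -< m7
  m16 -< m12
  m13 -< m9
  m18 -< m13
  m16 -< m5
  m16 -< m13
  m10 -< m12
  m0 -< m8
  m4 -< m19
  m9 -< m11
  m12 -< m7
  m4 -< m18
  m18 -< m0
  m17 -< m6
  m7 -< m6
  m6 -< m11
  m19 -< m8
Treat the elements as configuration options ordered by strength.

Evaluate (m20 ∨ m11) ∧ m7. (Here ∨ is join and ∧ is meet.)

m20 ∨ m11 = m11
m11 ∧ m7 = m7

m7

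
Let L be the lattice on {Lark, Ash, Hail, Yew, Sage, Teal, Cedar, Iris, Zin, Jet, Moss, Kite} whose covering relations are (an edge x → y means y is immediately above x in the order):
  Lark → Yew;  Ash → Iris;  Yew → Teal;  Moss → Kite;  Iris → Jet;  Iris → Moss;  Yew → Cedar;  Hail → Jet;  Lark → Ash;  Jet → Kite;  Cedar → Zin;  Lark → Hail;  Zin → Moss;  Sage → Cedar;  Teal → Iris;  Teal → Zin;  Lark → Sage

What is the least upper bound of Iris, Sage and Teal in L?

Moss

Common upper bounds of {Iris, Sage, Teal}: Kite, Moss.
The least among these is Moss.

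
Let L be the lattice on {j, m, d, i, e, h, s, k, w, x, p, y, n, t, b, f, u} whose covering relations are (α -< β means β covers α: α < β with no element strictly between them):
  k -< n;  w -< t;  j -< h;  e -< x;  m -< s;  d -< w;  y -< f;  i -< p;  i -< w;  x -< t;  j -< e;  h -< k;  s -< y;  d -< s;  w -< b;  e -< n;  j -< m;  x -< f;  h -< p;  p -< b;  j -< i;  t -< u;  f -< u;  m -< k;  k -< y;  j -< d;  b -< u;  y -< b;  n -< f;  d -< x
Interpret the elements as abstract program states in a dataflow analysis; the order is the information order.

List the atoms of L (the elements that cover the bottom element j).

The atoms are exactly the elements that cover j: d, e, h, i, m.

d, e, h, i, m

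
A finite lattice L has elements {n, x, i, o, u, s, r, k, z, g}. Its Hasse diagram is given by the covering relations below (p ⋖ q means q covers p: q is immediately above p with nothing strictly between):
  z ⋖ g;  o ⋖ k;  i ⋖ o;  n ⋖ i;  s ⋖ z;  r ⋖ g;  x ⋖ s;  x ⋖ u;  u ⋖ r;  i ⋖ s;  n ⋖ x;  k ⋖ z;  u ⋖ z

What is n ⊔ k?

Common upper bounds of {n, k}: g, k, z.
The least among these is k.

k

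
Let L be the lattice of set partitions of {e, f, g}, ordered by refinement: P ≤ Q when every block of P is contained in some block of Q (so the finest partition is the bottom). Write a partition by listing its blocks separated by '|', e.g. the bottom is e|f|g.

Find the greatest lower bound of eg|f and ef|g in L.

Common lower bounds of {eg|f, ef|g}: e|f|g.
The greatest among these is e|f|g.

e|f|g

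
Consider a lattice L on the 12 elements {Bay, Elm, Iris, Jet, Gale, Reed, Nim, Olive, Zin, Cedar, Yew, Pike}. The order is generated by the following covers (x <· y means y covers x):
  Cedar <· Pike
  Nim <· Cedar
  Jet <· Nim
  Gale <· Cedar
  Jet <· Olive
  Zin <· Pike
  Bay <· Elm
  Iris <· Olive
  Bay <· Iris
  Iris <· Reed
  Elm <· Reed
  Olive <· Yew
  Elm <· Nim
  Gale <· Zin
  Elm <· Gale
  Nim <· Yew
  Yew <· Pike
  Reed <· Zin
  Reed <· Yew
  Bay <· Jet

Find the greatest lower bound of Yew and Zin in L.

Reed

Common lower bounds of {Yew, Zin}: Bay, Elm, Iris, Reed.
The greatest among these is Reed.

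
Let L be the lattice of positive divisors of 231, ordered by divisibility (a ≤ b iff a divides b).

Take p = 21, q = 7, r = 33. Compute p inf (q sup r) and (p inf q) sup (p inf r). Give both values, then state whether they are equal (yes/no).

q sup r = 231, so p inf (q sup r) = 21 inf 231 = 21.
p inf q = 7 and p inf r = 3, so (p inf q) sup (p inf r) = 7 sup 3 = 21.
Equal: yes.

21; 21; yes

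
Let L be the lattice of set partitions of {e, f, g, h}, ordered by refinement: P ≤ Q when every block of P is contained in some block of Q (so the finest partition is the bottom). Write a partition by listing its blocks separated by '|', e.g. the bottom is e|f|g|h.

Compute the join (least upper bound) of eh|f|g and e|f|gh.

The join of eh|f|g and e|f|gh merges any blocks that overlap across the partitions, giving egh|f.

egh|f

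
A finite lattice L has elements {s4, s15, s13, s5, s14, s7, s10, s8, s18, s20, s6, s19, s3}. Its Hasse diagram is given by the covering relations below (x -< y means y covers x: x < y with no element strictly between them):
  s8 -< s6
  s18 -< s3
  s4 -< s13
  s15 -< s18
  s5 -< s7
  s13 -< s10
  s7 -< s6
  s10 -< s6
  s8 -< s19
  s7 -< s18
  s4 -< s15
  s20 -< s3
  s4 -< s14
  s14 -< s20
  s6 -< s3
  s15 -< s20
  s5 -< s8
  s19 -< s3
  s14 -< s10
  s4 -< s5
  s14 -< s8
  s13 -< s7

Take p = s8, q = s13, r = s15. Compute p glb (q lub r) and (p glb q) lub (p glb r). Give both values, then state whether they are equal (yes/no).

q lub r = s18, so p glb (q lub r) = s8 glb s18 = s5.
p glb q = s4 and p glb r = s4, so (p glb q) lub (p glb r) = s4 lub s4 = s4.
Equal: no.

s5; s4; no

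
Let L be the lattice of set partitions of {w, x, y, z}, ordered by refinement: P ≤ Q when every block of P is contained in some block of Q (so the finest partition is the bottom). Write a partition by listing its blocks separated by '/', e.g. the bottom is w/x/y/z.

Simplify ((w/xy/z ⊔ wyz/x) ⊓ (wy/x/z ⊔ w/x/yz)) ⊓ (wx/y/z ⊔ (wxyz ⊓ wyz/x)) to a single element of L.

wyz/x

w/xy/z ∨ wyz/x = wxyz
wy/x/z ∨ w/x/yz = wyz/x
wxyz ∧ wyz/x = wyz/x
wxyz ∧ wyz/x = wyz/x
wx/y/z ∨ wyz/x = wxyz
wyz/x ∧ wxyz = wyz/x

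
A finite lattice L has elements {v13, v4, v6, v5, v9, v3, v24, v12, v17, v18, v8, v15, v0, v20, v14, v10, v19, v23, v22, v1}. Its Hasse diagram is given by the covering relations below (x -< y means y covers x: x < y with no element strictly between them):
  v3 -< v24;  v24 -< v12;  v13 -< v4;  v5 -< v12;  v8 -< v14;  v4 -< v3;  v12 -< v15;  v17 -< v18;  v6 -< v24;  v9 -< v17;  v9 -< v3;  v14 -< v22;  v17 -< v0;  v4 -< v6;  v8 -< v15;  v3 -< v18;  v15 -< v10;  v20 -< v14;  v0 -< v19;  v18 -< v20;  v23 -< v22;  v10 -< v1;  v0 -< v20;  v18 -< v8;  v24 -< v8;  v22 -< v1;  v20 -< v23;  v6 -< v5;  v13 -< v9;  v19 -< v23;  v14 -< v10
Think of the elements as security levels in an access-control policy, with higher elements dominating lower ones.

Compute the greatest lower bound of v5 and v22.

v6

Common lower bounds of {v5, v22}: v13, v4, v6.
The greatest among these is v6.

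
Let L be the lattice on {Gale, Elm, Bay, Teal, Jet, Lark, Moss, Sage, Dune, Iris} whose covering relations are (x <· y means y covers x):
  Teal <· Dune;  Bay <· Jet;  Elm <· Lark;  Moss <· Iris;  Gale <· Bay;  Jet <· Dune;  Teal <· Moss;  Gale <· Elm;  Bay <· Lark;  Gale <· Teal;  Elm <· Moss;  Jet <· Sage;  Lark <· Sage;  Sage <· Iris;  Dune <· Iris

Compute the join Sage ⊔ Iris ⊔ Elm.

Iris

Common upper bounds of {Sage, Iris, Elm}: Iris.
The least among these is Iris.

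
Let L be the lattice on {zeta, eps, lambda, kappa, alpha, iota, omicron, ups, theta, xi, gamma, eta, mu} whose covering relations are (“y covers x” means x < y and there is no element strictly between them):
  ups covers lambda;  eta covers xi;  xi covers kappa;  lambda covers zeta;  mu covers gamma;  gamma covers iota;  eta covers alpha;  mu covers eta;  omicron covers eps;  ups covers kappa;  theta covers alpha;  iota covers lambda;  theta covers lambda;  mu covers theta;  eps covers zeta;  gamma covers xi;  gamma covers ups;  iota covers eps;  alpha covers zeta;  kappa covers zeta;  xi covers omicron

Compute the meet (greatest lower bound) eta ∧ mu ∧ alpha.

alpha

Common lower bounds of {eta, mu, alpha}: alpha, zeta.
The greatest among these is alpha.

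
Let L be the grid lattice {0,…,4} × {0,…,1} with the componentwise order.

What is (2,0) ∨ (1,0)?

(2,0)

In a product of chains, the join is componentwise max, giving (2,0).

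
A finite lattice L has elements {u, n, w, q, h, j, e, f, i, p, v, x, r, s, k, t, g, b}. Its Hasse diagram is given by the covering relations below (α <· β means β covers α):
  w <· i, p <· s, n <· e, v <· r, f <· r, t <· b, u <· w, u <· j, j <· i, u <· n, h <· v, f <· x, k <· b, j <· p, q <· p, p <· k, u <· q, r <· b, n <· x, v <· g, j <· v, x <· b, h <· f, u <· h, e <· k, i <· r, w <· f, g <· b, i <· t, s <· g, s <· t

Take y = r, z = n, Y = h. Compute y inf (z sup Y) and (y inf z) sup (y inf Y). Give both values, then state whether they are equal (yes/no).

z sup Y = x, so y inf (z sup Y) = r inf x = f.
y inf z = u and y inf Y = h, so (y inf z) sup (y inf Y) = u sup h = h.
Equal: no.

f; h; no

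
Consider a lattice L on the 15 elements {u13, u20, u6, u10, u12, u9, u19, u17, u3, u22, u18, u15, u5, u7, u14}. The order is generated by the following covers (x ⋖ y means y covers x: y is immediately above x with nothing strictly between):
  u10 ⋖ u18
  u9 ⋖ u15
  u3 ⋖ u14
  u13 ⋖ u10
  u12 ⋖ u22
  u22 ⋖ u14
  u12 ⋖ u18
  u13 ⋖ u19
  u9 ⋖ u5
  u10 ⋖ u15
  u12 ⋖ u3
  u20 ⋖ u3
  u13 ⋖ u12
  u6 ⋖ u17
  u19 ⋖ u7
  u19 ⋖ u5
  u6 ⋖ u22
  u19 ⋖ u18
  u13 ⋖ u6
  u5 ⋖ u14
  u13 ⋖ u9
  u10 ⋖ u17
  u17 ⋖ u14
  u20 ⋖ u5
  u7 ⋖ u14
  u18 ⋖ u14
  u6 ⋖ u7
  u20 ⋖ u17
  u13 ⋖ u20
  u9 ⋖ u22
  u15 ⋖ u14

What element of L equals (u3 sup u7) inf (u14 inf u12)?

u3 ∨ u7 = u14
u14 ∧ u12 = u12
u14 ∧ u12 = u12

u12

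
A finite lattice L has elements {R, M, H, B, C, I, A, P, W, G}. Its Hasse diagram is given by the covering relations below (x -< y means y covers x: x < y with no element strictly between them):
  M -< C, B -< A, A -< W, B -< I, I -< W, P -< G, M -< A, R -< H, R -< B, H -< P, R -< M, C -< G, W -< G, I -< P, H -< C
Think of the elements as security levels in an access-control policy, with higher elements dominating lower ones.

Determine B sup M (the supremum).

A

Common upper bounds of {B, M}: A, G, W.
The least among these is A.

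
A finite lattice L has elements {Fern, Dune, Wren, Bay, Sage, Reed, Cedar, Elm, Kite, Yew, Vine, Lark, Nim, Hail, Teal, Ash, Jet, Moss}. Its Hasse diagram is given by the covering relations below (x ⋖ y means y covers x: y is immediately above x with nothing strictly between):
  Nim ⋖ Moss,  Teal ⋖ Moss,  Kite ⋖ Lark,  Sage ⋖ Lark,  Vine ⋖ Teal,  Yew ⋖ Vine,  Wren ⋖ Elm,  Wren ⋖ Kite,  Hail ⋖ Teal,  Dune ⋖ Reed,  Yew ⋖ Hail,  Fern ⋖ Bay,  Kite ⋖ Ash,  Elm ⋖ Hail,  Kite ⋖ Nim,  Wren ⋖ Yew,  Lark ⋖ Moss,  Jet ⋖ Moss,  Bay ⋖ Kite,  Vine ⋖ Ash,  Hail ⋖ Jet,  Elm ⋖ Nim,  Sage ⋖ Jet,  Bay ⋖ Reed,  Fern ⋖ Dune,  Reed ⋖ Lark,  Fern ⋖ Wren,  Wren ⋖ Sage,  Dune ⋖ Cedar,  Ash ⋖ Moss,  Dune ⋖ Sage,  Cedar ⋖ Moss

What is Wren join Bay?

Kite

Common upper bounds of {Wren, Bay}: Ash, Kite, Lark, Moss, Nim.
The least among these is Kite.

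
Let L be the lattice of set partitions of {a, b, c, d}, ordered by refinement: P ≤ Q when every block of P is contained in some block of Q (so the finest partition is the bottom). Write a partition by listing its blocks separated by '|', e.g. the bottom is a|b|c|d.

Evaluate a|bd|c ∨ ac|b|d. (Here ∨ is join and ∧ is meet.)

a|bd|c ∨ ac|b|d = ac|bd

ac|bd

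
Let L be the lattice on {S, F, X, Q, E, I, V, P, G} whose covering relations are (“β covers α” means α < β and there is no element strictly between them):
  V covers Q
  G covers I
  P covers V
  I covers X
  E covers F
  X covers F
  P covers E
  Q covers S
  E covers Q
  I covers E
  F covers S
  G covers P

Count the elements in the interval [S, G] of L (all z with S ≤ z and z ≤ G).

9

The interval [S, G] = {E, F, G, I, P, Q, S, V, X}, which has 9 elements.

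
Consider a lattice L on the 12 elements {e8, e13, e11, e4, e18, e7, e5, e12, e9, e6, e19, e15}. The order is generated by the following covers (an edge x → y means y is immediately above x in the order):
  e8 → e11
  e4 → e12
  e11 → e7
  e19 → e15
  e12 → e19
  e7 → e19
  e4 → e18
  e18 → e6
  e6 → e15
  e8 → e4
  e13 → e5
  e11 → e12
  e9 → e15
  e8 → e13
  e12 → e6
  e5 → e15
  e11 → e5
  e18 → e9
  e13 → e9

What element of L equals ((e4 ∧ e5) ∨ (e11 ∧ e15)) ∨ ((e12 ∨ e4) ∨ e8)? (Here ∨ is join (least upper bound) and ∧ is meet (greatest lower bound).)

e4 ∧ e5 = e8
e11 ∧ e15 = e11
e8 ∨ e11 = e11
e12 ∨ e4 = e12
e12 ∨ e8 = e12
e11 ∨ e12 = e12

e12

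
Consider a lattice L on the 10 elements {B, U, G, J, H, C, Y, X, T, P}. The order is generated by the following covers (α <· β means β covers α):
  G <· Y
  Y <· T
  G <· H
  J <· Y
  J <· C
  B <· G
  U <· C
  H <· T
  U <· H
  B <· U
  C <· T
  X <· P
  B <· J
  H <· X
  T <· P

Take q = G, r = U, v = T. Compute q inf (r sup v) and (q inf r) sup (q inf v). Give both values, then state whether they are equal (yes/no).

G; G; yes

r sup v = T, so q inf (r sup v) = G inf T = G.
q inf r = B and q inf v = G, so (q inf r) sup (q inf v) = B sup G = G.
Equal: yes.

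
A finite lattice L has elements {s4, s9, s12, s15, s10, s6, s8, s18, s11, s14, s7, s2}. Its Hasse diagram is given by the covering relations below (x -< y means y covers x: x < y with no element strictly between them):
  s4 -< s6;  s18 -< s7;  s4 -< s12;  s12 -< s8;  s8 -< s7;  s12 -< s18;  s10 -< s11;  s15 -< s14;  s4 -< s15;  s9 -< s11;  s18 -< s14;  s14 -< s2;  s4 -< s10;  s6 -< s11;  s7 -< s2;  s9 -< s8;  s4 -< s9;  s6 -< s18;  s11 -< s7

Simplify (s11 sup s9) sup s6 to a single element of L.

s11 ∨ s9 = s11
s11 ∨ s6 = s11

s11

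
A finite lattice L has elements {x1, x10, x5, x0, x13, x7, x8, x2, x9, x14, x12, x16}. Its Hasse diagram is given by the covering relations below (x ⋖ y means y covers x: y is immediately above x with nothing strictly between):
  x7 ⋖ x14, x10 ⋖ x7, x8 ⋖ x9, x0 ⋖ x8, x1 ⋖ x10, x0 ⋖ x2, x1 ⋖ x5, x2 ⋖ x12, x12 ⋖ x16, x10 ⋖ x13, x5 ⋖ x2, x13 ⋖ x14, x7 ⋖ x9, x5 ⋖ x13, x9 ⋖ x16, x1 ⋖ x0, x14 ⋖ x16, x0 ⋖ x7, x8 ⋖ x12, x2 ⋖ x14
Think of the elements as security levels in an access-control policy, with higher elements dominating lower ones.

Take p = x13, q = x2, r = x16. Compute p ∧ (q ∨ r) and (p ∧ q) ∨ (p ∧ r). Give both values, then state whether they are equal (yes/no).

x13; x13; yes

q ∨ r = x16, so p ∧ (q ∨ r) = x13 ∧ x16 = x13.
p ∧ q = x5 and p ∧ r = x13, so (p ∧ q) ∨ (p ∧ r) = x5 ∨ x13 = x13.
Equal: yes.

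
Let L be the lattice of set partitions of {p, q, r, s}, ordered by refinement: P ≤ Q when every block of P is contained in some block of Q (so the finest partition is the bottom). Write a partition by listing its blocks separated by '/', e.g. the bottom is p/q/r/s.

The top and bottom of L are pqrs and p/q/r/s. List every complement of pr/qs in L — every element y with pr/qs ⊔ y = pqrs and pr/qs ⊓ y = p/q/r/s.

p/q/rs, p/qr/s, pq/r/s, pq/rs, ps/q/r, ps/qr

Need y with pr/qs ∨ y = pqrs and pr/qs ∧ y = p/q/r/s.
Checking each element gives: p/q/rs, p/qr/s, pq/r/s, pq/rs, ps/q/r, ps/qr.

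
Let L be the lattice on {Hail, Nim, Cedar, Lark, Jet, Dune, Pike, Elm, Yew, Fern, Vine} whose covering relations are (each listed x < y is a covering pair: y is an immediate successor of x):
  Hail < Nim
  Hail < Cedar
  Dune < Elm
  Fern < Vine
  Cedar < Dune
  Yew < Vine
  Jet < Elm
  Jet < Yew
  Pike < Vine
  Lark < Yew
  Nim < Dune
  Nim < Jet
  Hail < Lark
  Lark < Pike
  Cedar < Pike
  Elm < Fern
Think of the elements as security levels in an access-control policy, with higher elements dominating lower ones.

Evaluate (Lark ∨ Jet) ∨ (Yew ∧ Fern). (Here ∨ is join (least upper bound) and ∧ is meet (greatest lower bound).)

Yew

Lark ∨ Jet = Yew
Yew ∧ Fern = Jet
Yew ∨ Jet = Yew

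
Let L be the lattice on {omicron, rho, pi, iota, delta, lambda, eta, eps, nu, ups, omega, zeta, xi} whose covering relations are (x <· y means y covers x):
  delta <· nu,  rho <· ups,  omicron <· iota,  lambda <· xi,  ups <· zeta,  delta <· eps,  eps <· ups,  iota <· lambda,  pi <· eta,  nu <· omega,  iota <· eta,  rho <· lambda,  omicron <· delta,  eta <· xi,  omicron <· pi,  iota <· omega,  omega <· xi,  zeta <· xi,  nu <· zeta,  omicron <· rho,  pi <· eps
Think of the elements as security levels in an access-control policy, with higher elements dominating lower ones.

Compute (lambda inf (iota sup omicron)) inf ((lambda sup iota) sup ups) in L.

iota ∨ omicron = iota
lambda ∧ iota = iota
lambda ∨ iota = lambda
lambda ∨ ups = xi
iota ∧ xi = iota

iota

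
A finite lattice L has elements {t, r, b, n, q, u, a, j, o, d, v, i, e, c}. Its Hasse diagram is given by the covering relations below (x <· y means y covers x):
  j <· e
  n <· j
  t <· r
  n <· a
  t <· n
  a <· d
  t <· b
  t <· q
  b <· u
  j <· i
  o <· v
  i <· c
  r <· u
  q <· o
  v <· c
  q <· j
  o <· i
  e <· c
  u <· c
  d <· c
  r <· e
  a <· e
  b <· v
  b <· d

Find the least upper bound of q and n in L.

Common upper bounds of {q, n}: c, e, i, j.
The least among these is j.

j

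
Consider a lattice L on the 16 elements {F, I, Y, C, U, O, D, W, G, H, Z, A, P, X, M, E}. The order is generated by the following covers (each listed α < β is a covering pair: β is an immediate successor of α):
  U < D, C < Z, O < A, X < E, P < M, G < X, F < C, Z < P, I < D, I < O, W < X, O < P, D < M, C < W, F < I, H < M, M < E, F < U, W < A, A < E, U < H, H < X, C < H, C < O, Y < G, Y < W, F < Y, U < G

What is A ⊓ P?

Common lower bounds of {A, P}: C, F, I, O.
The greatest among these is O.

O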